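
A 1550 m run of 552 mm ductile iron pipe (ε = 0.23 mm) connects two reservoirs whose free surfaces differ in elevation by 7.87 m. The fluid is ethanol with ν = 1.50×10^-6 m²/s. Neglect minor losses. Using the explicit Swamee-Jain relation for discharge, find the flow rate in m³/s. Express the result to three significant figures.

Q ≈ 0.432 m³/s

Swamee-Jain (Type II): Q = -0.965·√(gD⁵h_f/L)·ln[ε/(3.7D) + √(3.17ν²L/(gD³h_f))]
√(gD⁵h_f/L) = √(9.81·0.552⁵·7.87/1550) = 0.05052
ε/(3.7D) = 1.13×10^-4; √(3.17ν²L/(gD³h_f)) = 2.92×10^-5
Q = -0.965·0.05052·ln(1.418×10^-4) = 0.4320 m³/s
Check: V = 1.81 m/s, Re = 6.64×10^5, f = 0.01698, h_f = 7.92 m ≈ 7.87 m ✓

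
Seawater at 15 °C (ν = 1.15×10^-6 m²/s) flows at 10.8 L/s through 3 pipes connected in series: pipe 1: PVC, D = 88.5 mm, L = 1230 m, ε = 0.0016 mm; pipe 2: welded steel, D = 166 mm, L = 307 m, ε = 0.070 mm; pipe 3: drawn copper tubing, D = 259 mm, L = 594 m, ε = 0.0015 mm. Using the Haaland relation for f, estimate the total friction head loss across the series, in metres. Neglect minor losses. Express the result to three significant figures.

H ≈ 37.4 m

Pipe 1: V = 1.756 m/s, Re = 1.35×10^5, ε/D = 1.81×10^-5, f = 0.01684, h_1 = f(L/D)V²/2g = 36.77 m
Pipe 2: V = 0.4990 m/s, Re = 7.20×10^4, ε/D = 4.22×10^-4, f = 0.02071, h_2 = f(L/D)V²/2g = 0.4860 m
Pipe 3: V = 0.2050 m/s, Re = 4.62×10^4, ε/D = 5.79×10^-6, f = 0.02110, h_3 = f(L/D)V²/2g = 0.1037 m
Series → Q common, losses add: H = Σh = 37.36 m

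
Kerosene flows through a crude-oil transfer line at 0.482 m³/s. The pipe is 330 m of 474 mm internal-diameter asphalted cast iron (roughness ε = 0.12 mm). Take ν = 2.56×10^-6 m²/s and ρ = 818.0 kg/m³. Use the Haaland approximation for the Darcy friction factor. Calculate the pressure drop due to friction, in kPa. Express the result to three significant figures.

Δp ≈ 33.5 kPa

V = 4Q/(πD²) = 4·0.482/(π·0.474²) = 2.731 m/s
Re = VD/ν = 2.731·0.474/2.56×10^-6 = 5.06×10^5 → turbulent
ε/D = 0.12/474 = 2.53×10^-4
Haaland: f = 0.01575
h_f = f(L/D)V²/(2g) = 0.01575·(330/0.474)·2.731²/(2·9.81) = 4.171 m
Δp = ρg·h_f = 818.0·9.81·4.171 = 33.47 kPa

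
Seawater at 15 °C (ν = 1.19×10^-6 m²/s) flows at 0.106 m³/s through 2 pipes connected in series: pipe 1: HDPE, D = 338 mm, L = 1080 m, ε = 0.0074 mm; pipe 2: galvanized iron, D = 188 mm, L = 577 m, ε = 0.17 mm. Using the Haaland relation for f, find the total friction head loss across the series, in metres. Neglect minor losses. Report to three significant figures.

Pipe 1: V = 1.181 m/s, Re = 3.36×10^5, ε/D = 2.19×10^-5, f = 0.01424, h_1 = f(L/D)V²/2g = 3.238 m
Pipe 2: V = 3.819 m/s, Re = 6.03×10^5, ε/D = 9.04×10^-4, f = 0.01967, h_2 = f(L/D)V²/2g = 44.87 m
Series → Q common, losses add: H = Σh = 48.10 m

H ≈ 48.1 m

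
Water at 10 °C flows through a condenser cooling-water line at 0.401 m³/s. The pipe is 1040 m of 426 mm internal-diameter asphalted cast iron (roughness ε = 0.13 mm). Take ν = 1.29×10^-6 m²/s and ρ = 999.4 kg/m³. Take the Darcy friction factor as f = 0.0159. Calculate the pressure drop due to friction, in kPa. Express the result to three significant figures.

Δp ≈ 154 kPa

V = 4Q/(πD²) = 4·0.401/(π·0.426²) = 2.813 m/s
h_f = f(L/D)V²/(2g) = 0.01590·(1040/0.426)·2.813²/(2·9.81) = 15.66 m
Δp = ρg·h_f = 999.4·9.81·15.66 = 153.5 kPa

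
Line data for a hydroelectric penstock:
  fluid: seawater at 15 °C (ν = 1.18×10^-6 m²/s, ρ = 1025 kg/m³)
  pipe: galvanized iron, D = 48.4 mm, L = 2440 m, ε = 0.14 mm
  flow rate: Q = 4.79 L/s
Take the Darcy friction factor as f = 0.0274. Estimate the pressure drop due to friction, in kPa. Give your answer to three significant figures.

Δp ≈ 4800 kPa

V = 4Q/(πD²) = 4·0.00479/(π·0.0484²) = 2.603 m/s
h_f = f(L/D)V²/(2g) = 0.02740·(2440/0.0484)·2.603²/(2·9.81) = 477.2 m
Δp = ρg·h_f = 1025·9.81·477.2 = 4798 kPa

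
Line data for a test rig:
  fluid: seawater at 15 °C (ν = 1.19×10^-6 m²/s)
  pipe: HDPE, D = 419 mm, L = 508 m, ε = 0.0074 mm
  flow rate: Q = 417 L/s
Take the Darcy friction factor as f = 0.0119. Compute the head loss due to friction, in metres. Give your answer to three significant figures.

h_f ≈ 6.73 m

V = 4Q/(πD²) = 4·0.417/(π·0.419²) = 3.024 m/s
h_f = f(L/D)V²/(2g) = 0.01190·(508/0.419)·3.024²/(2·9.81) = 6.726 m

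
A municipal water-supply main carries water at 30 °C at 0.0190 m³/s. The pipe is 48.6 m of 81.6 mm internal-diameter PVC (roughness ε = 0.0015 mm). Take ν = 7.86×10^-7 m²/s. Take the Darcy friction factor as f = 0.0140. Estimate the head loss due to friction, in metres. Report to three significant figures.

V = 4Q/(πD²) = 4·0.0190/(π·0.0816²) = 3.633 m/s
h_f = f(L/D)V²/(2g) = 0.01400·(48.6/0.0816)·3.633²/(2·9.81) = 5.610 m

h_f ≈ 5.61 m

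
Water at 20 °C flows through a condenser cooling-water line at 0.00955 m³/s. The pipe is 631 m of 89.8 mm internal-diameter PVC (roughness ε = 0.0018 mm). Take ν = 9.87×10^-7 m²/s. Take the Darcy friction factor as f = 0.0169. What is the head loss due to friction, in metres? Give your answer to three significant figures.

V = 4Q/(πD²) = 4·0.00955/(π·0.0898²) = 1.508 m/s
h_f = f(L/D)V²/(2g) = 0.01690·(631/0.0898)·1.508²/(2·9.81) = 13.76 m

h_f ≈ 13.8 m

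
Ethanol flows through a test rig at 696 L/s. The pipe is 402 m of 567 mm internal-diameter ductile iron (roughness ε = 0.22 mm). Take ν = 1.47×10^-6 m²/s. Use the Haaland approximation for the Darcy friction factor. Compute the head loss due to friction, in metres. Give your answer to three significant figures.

V = 4Q/(πD²) = 4·0.696/(π·0.567²) = 2.756 m/s
Re = VD/ν = 2.756·0.567/1.47×10^-6 = 1.06×10^6 → turbulent
ε/D = 0.22/567 = 3.88×10^-4
Haaland: f = 0.01632
h_f = f(L/D)V²/(2g) = 0.01632·(402/0.567)·2.756²/(2·9.81) = 4.480 m

h_f ≈ 4.48 m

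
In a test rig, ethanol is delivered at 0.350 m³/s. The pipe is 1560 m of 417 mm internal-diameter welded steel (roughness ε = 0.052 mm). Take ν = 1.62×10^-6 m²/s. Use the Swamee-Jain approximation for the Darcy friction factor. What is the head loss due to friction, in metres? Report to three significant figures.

h_f ≈ 18.0 m

V = 4Q/(πD²) = 4·0.350/(π·0.417²) = 2.563 m/s
Re = VD/ν = 2.563·0.417/1.62×10^-6 = 6.60×10^5 → turbulent
ε/D = 0.052/417 = 1.25×10^-4
Swamee-Jain: f = 0.01435
h_f = f(L/D)V²/(2g) = 0.01435·(1560/0.417)·2.563²/(2·9.81) = 17.97 m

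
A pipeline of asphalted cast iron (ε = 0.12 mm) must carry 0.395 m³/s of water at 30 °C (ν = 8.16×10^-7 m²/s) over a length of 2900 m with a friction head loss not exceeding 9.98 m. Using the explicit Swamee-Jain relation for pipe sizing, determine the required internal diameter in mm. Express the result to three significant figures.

Swamee-Jain (Type III): D = 0.66·[ε^1.25·(LQ²/(gh_f))^4.75 + ν·Q^9.4·(L/(gh_f))^5.2]^0.04
LQ²/(gh_f) = 4.622; L/(gh_f) = 29.62
Term 1 = ε^1.25·(…)^4.75 = 0.0181; Term 2 = ν·Q^9.4·(…)^5.2 = 0.00592
D = 0.66·(0.0181 + 0.00592)^0.04 = 0.5685 m = 569 mm
Check: V = 1.56 m/s, Re = 1.08×10^6, f = 0.01483, h_f = 9.33 m ≈ 9.98 m ✓

D ≈ 569 mm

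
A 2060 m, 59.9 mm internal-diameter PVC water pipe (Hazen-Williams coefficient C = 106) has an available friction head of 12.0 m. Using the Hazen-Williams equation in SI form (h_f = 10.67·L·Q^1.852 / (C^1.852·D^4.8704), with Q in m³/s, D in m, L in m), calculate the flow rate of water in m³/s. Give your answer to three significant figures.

Q ≈ 0.00112 m³/s

Rearranging: Q = [h_f·C^1.852·D^4.8704 / (10.67·L)]^(1/1.852)
Q = [12.0·106^1.852·0.0599^4.8704 / (10.67·2060)]^0.540 = 0.001118 m³/s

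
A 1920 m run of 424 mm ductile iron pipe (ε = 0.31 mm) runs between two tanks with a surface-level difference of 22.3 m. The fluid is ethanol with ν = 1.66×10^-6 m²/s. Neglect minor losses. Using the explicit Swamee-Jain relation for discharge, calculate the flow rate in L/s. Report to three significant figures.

Swamee-Jain (Type II): Q = -0.965·√(gD⁵h_f/L)·ln[ε/(3.7D) + √(3.17ν²L/(gD³h_f))]
√(gD⁵h_f/L) = √(9.81·0.424⁵·22.3/1920) = 0.03951
ε/(3.7D) = 1.98×10^-4; √(3.17ν²L/(gD³h_f)) = 3.17×10^-5
Q = -0.965·0.03951·ln(2.293×10^-4) = 0.3196 m³/s
Check: V = 2.26 m/s, Re = 5.78×10^5, f = 0.01898, h_f = 22.4 m ≈ 22.3 m ✓

Q ≈ 320 L/s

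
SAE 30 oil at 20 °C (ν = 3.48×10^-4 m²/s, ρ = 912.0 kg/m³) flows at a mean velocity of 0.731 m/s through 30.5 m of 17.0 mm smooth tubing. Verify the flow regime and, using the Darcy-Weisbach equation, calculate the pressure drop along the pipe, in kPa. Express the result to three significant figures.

Re = VD/ν = 0.731·0.01700/3.48×10^-4 = 35.7 → laminar (Re < 2300)
f = 64/Re = 1.792
h_f = f(L/D)V²/(2g) = 1.792·(30.5/0.01700)·0.731²/(2·9.81) = 87.57 m
Δp = ρg·h_f = 912.0·9.81·87.57 = 783.5 kPa

Δp ≈ 784 kPa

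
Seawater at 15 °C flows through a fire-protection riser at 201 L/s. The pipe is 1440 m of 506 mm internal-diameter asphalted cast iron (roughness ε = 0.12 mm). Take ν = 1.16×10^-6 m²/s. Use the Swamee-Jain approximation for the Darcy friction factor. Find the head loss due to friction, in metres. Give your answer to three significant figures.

V = 4Q/(πD²) = 4·0.201/(π·0.506²) = 0.9996 m/s
Re = VD/ν = 0.9996·0.506/1.16×10^-6 = 4.36×10^5 → turbulent
ε/D = 0.12/506 = 2.37×10^-4
Swamee-Jain: f = 0.01603
h_f = f(L/D)V²/(2g) = 0.01603·(1440/0.506)·0.9996²/(2·9.81) = 2.323 m

h_f ≈ 2.32 m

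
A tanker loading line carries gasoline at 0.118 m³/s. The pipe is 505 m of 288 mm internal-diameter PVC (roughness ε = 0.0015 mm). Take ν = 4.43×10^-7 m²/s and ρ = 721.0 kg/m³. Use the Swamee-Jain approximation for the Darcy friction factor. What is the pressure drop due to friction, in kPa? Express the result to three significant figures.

Δp ≈ 23.7 kPa

V = 4Q/(πD²) = 4·0.118/(π·0.288²) = 1.811 m/s
Re = VD/ν = 1.811·0.288/4.43×10^-7 = 1.18×10^6 → turbulent
ε/D = 0.0015/288 = 5.21×10^-6
Swamee-Jain: f = 0.01144
h_f = f(L/D)V²/(2g) = 0.01144·(505/0.288)·1.811²/(2·9.81) = 3.354 m
Δp = ρg·h_f = 721.0·9.81·3.354 = 23.72 kPa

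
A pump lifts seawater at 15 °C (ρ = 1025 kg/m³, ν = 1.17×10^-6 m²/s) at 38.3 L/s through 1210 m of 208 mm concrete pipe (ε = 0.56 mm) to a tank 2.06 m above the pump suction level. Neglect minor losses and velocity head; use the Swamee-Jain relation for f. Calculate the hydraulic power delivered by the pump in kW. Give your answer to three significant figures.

V = 4Q/(πD²) = 1.127 m/s; Re = 2.00×10^5; ε/D = 0.00269; f = 0.02629
h_f = f(L/D)V²/2g = 9.904 m
Total head H = z + h_f = 2.06 + 9.904 = 11.96 m
P_hyd = ρgQH = 1025·9.81·0.0383·11.96 = 4.607 kW

P_hyd ≈ 4.61 kW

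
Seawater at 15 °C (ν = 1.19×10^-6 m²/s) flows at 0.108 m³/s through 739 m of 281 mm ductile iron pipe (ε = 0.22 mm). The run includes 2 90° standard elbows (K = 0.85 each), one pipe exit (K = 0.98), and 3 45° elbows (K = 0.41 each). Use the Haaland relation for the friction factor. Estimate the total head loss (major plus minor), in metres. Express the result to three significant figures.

H_L ≈ 8.45 m

V = 4Q/(πD²) = 1.741 m/s; V²/2g = 0.1546 m
Re = 4.11×10^5, ε/D = 7.83×10^-4 → f = 0.01930 (Haaland)
Major: h_f = f(L/D)·V²/2g = 0.01930·2630·0.1546 = 7.845 m
Minor: ΣK = 3.91; h_m = ΣK·V²/2g = 0.6044 m
Total H_L = 7.845 + 0.6044 = 8.450 m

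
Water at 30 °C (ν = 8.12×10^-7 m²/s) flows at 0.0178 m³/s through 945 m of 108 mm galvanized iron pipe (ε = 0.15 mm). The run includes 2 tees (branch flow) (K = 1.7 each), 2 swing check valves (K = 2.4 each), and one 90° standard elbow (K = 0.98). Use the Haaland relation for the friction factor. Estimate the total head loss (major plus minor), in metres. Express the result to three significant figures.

V = 4Q/(πD²) = 1.943 m/s; V²/2g = 0.1924 m
Re = 2.58×10^5, ε/D = 0.00139 → f = 0.02213 (Haaland)
Major: h_f = f(L/D)·V²/2g = 0.02213·8750·0.1924 = 37.26 m
Minor: ΣK = 9.18; h_m = ΣK·V²/2g = 1.766 m
Total H_L = 37.26 + 1.766 = 39.03 m

H_L ≈ 39.0 m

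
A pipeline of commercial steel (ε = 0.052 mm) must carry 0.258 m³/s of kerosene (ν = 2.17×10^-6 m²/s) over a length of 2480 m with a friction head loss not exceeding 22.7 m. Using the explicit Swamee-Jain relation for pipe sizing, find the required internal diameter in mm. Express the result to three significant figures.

Swamee-Jain (Type III): D = 0.66·[ε^1.25·(LQ²/(gh_f))^4.75 + ν·Q^9.4·(L/(gh_f))^5.2]^0.04
LQ²/(gh_f) = 0.7413; L/(gh_f) = 11.14
Term 1 = ε^1.25·(…)^4.75 = 1.07×10^-6; Term 2 = ν·Q^9.4·(…)^5.2 = 1.77×10^-6
D = 0.66·(1.07×10^-6 + 1.77×10^-6)^0.04 = 0.3960 m = 396 mm
Check: V = 2.10 m/s, Re = 3.82×10^5, f = 0.01527, h_f = 21.4 m ≈ 22.7 m ✓

D ≈ 396 mm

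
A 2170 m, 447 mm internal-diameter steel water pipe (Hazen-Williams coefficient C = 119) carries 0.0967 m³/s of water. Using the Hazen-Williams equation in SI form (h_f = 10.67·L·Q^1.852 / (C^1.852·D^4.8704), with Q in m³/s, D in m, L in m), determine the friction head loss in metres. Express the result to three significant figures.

h_f ≈ 2.21 m

h_f = 10.67·2170·0.0967^1.852 / (119^1.852·0.447^4.8704) = 2.212 m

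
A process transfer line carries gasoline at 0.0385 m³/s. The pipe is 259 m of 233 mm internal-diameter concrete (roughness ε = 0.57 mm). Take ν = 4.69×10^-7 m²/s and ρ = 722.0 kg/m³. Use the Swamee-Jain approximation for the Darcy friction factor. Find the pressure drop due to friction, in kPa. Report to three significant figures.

Δp ≈ 8.24 kPa

V = 4Q/(πD²) = 4·0.0385/(π·0.233²) = 0.9029 m/s
Re = VD/ν = 0.9029·0.233/4.69×10^-7 = 4.49×10^5 → turbulent
ε/D = 0.57/233 = 0.00245
Swamee-Jain: f = 0.02520
h_f = f(L/D)V²/(2g) = 0.02520·(259/0.233)·0.9029²/(2·9.81) = 1.164 m
Δp = ρg·h_f = 722.0·9.81·1.164 = 8.244 kPa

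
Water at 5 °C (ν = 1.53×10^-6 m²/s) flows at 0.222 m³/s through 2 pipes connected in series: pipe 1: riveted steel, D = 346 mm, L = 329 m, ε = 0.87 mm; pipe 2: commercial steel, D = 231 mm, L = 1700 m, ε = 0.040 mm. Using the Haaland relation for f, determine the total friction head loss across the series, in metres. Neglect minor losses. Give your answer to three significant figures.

H ≈ 159 m

Pipe 1: V = 2.361 m/s, Re = 5.34×10^5, ε/D = 0.00251, f = 0.02522, h_1 = f(L/D)V²/2g = 6.814 m
Pipe 2: V = 5.297 m/s, Re = 8.00×10^5, ε/D = 1.73×10^-4, f = 0.01449, h_2 = f(L/D)V²/2g = 152.5 m
Series → Q common, losses add: H = Σh = 159.3 m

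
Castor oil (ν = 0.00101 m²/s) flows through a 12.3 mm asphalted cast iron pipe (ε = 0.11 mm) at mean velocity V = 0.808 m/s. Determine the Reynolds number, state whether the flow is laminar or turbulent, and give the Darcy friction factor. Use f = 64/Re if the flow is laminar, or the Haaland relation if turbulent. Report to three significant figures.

Re ≈ 9.84; laminar; f = 64/Re ≈ 6.50

Re = VD/ν = 0.8080·0.0123/0.00101 = 9.84
Re < 2300 → laminar → f = 64/Re = 6.504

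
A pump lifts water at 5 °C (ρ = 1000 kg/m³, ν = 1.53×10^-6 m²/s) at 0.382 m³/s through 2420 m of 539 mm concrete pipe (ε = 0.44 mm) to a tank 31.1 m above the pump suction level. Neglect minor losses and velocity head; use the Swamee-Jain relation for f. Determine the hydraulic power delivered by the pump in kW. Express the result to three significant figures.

P_hyd ≈ 163 kW

V = 4Q/(πD²) = 1.674 m/s; Re = 5.90×10^5; ε/D = 8.16×10^-4; f = 0.01940
h_f = f(L/D)V²/2g = 12.45 m
Total head H = z + h_f = 31.1 + 12.45 = 43.55 m
P_hyd = ρgQH = 1000·9.81·0.382·43.55 = 163.2 kW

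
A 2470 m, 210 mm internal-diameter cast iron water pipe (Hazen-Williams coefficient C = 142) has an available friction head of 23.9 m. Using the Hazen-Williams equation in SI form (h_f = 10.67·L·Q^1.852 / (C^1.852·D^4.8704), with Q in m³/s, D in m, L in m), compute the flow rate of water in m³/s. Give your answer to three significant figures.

Q ≈ 0.0533 m³/s

Rearranging: Q = [h_f·C^1.852·D^4.8704 / (10.67·L)]^(1/1.852)
Q = [23.9·142^1.852·0.210^4.8704 / (10.67·2470)]^0.540 = 0.05334 m³/s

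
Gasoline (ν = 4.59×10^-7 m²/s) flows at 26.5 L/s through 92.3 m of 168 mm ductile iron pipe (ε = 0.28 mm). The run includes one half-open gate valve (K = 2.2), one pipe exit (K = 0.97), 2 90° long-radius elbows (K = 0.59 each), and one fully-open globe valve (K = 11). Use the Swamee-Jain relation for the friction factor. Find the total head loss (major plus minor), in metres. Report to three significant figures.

V = 4Q/(πD²) = 1.195 m/s; V²/2g = 0.07284 m
Re = 4.38×10^5, ε/D = 0.00167 → f = 0.02292 (Swamee-Jain)
Major: h_f = f(L/D)·V²/2g = 0.02292·549.4·0.07284 = 0.9174 m
Minor: ΣK = 15.3; h_m = ΣK·V²/2g = 1.118 m
Total H_L = 0.9174 + 1.118 = 2.036 m

H_L ≈ 2.04 m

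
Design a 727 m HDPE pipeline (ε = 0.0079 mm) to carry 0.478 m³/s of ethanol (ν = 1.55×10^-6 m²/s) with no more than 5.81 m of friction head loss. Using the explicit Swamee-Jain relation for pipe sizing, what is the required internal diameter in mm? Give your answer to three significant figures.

Swamee-Jain (Type III): D = 0.66·[ε^1.25·(LQ²/(gh_f))^4.75 + ν·Q^9.4·(L/(gh_f))^5.2]^0.04
LQ²/(gh_f) = 2.914; L/(gh_f) = 12.76
Term 1 = ε^1.25·(…)^4.75 = 6.74×10^-5; Term 2 = ν·Q^9.4·(…)^5.2 = 8.44×10^-4
D = 0.66·(6.74×10^-5 + 8.44×10^-4)^0.04 = 0.4988 m = 499 mm
Check: V = 2.45 m/s, Re = 7.87×10^5, f = 0.01242, h_f = 5.52 m ≈ 5.81 m ✓

D ≈ 499 mm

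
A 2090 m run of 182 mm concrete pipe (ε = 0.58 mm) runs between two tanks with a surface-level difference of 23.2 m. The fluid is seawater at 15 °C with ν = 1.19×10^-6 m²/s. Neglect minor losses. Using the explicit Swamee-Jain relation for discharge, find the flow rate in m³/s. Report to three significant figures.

Q ≈ 0.0313 m³/s

Swamee-Jain (Type II): Q = -0.965·√(gD⁵h_f/L)·ln[ε/(3.7D) + √(3.17ν²L/(gD³h_f))]
√(gD⁵h_f/L) = √(9.81·0.182⁵·23.2/2090) = 0.004663
ε/(3.7D) = 8.61×10^-4; √(3.17ν²L/(gD³h_f)) = 8.27×10^-5
Q = -0.965·0.004663·ln(9.440×10^-4) = 0.03134 m³/s
Check: V = 1.20 m/s, Re = 1.84×10^5, f = 0.02750, h_f = 23.4 m ≈ 23.2 m ✓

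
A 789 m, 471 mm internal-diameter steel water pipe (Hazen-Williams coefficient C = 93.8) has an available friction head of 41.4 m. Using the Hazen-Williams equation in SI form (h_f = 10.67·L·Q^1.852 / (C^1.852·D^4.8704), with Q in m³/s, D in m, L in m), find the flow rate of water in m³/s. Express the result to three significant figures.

Rearranging: Q = [h_f·C^1.852·D^4.8704 / (10.67·L)]^(1/1.852)
Q = [41.4·93.8^1.852·0.471^4.8704 / (10.67·789)]^0.540 = 0.7344 m³/s

Q ≈ 0.734 m³/s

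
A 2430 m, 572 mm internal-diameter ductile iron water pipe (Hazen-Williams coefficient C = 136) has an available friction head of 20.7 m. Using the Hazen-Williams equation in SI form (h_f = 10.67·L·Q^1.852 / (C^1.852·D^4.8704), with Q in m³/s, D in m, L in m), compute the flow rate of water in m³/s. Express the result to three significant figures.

Q ≈ 0.665 m³/s

Rearranging: Q = [h_f·C^1.852·D^4.8704 / (10.67·L)]^(1/1.852)
Q = [20.7·136^1.852·0.572^4.8704 / (10.67·2430)]^0.540 = 0.6651 m³/s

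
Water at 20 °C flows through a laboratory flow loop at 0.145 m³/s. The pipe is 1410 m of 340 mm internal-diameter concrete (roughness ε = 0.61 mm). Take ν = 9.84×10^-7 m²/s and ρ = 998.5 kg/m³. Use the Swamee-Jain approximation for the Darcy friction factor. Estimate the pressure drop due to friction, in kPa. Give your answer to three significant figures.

V = 4Q/(πD²) = 4·0.145/(π·0.340²) = 1.597 m/s
Re = VD/ν = 1.597·0.340/9.84×10^-7 = 5.52×10^5 → turbulent
ε/D = 0.61/340 = 0.00179
Swamee-Jain: f = 0.02323
h_f = f(L/D)V²/(2g) = 0.02323·(1410/0.340)·1.597²/(2·9.81) = 12.52 m
Δp = ρg·h_f = 998.5·9.81·12.52 = 122.7 kPa

Δp ≈ 123 kPa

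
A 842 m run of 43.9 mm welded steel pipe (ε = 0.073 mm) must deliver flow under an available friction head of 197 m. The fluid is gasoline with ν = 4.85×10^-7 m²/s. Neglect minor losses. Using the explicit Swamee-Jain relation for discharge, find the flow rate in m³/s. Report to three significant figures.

Q ≈ 0.00447 m³/s

Swamee-Jain (Type II): Q = -0.965·√(gD⁵h_f/L)·ln[ε/(3.7D) + √(3.17ν²L/(gD³h_f))]
√(gD⁵h_f/L) = √(9.81·0.0439⁵·197/842) = 6.117×10^-4
ε/(3.7D) = 4.49×10^-4; √(3.17ν²L/(gD³h_f)) = 6.20×10^-5
Q = -0.965·6.117×10^-4·ln(5.114×10^-4) = 0.004474 m³/s
Check: V = 2.96 m/s, Re = 2.68×10^5, f = 0.02323, h_f = 198 m ≈ 197 m ✓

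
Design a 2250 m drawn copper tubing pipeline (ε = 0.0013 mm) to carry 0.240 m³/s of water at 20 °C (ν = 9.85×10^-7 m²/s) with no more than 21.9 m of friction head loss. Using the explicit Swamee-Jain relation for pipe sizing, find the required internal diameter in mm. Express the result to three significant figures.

Swamee-Jain (Type III): D = 0.66·[ε^1.25·(LQ²/(gh_f))^4.75 + ν·Q^9.4·(L/(gh_f))^5.2]^0.04
LQ²/(gh_f) = 0.6032; L/(gh_f) = 10.47
Term 1 = ε^1.25·(…)^4.75 = 3.98×10^-9; Term 2 = ν·Q^9.4·(…)^5.2 = 2.96×10^-7
D = 0.66·(3.98×10^-9 + 2.96×10^-7)^0.04 = 0.3619 m = 362 mm
Check: V = 2.33 m/s, Re = 8.57×10^5, f = 0.01200, h_f = 20.7 m ≈ 21.9 m ✓

D ≈ 362 mm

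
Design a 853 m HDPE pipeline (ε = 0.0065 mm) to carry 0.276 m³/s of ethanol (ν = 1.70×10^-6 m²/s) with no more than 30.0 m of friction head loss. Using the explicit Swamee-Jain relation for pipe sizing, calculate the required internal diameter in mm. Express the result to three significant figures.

Swamee-Jain (Type III): D = 0.66·[ε^1.25·(LQ²/(gh_f))^4.75 + ν·Q^9.4·(L/(gh_f))^5.2]^0.04
LQ²/(gh_f) = 0.2208; L/(gh_f) = 2.898
Term 1 = ε^1.25·(…)^4.75 = 2.51×10^-10; Term 2 = ν·Q^9.4·(…)^5.2 = 2.39×10^-9
D = 0.66·(2.51×10^-10 + 2.39×10^-9)^0.04 = 0.2995 m = 300 mm
Check: V = 3.92 m/s, Re = 6.90×10^5, f = 0.01278, h_f = 28.5 m ≈ 30.0 m ✓

D ≈ 300 mm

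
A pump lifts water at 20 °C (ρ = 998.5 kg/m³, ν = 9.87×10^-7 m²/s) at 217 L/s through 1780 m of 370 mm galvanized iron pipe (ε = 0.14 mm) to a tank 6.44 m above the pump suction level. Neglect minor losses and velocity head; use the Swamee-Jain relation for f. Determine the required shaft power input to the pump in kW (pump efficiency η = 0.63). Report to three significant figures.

P_shaft ≈ 77.7 kW

V = 4Q/(πD²) = 2.018 m/s; Re = 7.57×10^5; ε/D = 3.78×10^-4; f = 0.01660
h_f = f(L/D)V²/2g = 16.58 m
Total head H = z + h_f = 6.44 + 16.58 = 23.02 m
P_hyd = ρgQH = 998.5·9.81·0.217·23.02 = 48.93 kW
P_shaft = P_hyd/η = 48.93/0.63 = 77.67 kW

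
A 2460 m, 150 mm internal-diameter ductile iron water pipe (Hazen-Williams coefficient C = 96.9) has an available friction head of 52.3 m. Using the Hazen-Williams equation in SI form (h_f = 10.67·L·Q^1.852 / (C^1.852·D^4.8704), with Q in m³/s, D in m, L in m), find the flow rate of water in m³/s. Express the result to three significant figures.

Rearranging: Q = [h_f·C^1.852·D^4.8704 / (10.67·L)]^(1/1.852)
Q = [52.3·96.9^1.852·0.150^4.8704 / (10.67·2460)]^0.540 = 0.02298 m³/s

Q ≈ 0.0230 m³/s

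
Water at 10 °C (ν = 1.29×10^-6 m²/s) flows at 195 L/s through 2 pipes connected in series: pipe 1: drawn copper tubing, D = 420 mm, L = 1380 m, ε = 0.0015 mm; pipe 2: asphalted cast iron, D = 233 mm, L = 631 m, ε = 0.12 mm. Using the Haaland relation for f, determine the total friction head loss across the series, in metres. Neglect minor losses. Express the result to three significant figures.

H ≈ 54.5 m

Pipe 1: V = 1.407 m/s, Re = 4.58×10^5, ε/D = 3.57×10^-6, f = 0.01331, h_1 = f(L/D)V²/2g = 4.414 m
Pipe 2: V = 4.573 m/s, Re = 8.26×10^5, ε/D = 5.15×10^-4, f = 0.01736, h_2 = f(L/D)V²/2g = 50.12 m
Series → Q common, losses add: H = Σh = 54.54 m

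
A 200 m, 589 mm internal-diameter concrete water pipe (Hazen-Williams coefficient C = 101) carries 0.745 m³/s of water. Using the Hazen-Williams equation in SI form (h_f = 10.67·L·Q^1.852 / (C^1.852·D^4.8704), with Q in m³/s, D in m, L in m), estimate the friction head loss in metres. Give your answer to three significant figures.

h_f ≈ 3.16 m

h_f = 10.67·200·0.745^1.852 / (101^1.852·0.589^4.8704) = 3.163 m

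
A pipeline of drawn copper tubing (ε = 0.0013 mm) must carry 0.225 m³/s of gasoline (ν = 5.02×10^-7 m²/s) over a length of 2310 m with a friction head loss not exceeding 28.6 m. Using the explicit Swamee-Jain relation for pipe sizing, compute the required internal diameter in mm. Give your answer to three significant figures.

Swamee-Jain (Type III): D = 0.66·[ε^1.25·(LQ²/(gh_f))^4.75 + ν·Q^9.4·(L/(gh_f))^5.2]^0.04
LQ²/(gh_f) = 0.4168; L/(gh_f) = 8.233
Term 1 = ε^1.25·(…)^4.75 = 6.87×10^-10; Term 2 = ν·Q^9.4·(…)^5.2 = 2.36×10^-8
D = 0.66·(6.87×10^-10 + 2.36×10^-8)^0.04 = 0.3273 m = 327 mm
Check: V = 2.67 m/s, Re = 1.74×10^6, f = 0.01073, h_f = 27.6 m ≈ 28.6 m ✓

D ≈ 327 mm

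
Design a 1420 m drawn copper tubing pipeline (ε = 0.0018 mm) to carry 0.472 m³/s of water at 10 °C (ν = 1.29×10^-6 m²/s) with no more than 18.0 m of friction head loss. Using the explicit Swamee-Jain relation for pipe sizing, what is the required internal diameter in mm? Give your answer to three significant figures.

D ≈ 447 mm

Swamee-Jain (Type III): D = 0.66·[ε^1.25·(LQ²/(gh_f))^4.75 + ν·Q^9.4·(L/(gh_f))^5.2]^0.04
LQ²/(gh_f) = 1.792; L/(gh_f) = 8.042
Term 1 = ε^1.25·(…)^4.75 = 1.05×10^-6; Term 2 = ν·Q^9.4·(…)^5.2 = 5.67×10^-5
D = 0.66·(1.05×10^-6 + 5.67×10^-5)^0.04 = 0.4467 m = 447 mm
Check: V = 3.01 m/s, Re = 1.04×10^6, f = 0.01163, h_f = 17.1 m ≈ 18.0 m ✓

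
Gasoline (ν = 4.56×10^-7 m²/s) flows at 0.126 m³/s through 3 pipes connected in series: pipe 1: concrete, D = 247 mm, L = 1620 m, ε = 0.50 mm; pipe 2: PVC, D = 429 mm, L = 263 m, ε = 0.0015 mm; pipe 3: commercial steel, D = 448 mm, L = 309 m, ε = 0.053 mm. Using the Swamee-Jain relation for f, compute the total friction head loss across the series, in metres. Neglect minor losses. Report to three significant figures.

Pipe 1: V = 2.630 m/s, Re = 1.42×10^6, ε/D = 0.00202, f = 0.02368, h_1 = f(L/D)V²/2g = 54.75 m
Pipe 2: V = 0.8717 m/s, Re = 8.20×10^5, ε/D = 3.50×10^-6, f = 0.01208, h_2 = f(L/D)V²/2g = 0.2869 m
Pipe 3: V = 0.7993 m/s, Re = 7.85×10^5, ε/D = 1.18×10^-4, f = 0.01404, h_3 = f(L/D)V²/2g = 0.3154 m
Series → Q common, losses add: H = Σh = 55.35 m

H ≈ 55.3 m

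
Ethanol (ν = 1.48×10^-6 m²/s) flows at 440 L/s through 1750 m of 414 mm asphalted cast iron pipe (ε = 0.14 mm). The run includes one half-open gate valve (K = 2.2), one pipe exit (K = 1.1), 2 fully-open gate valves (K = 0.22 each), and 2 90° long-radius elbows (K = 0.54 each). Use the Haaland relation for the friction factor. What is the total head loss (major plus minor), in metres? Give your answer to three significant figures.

H_L ≈ 39.4 m

V = 4Q/(πD²) = 3.269 m/s; V²/2g = 0.5445 m
Re = 9.14×10^5, ε/D = 3.38×10^-4 → f = 0.01599 (Haaland)
Major: h_f = f(L/D)·V²/2g = 0.01599·4227·0.5445 = 36.80 m
Minor: ΣK = 4.82; h_m = ΣK·V²/2g = 2.625 m
Total H_L = 36.80 + 2.625 = 39.43 m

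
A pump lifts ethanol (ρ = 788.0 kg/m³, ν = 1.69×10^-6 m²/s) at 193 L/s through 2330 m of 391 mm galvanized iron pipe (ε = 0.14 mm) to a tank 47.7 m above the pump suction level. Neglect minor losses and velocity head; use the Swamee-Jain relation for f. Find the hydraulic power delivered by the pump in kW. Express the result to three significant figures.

V = 4Q/(πD²) = 1.607 m/s; Re = 3.72×10^5; ε/D = 3.58×10^-4; f = 0.01716
h_f = f(L/D)V²/2g = 13.47 m
Total head H = z + h_f = 47.7 + 13.47 = 61.17 m
P_hyd = ρgQH = 788.0·9.81·0.193·61.17 = 91.26 kW

P_hyd ≈ 91.3 kW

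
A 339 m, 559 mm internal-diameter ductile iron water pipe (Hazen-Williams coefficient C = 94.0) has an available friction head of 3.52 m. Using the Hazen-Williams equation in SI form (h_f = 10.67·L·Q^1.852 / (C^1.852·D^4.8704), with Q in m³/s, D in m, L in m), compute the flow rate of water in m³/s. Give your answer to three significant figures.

Rearranging: Q = [h_f·C^1.852·D^4.8704 / (10.67·L)]^(1/1.852)
Q = [3.52·94.0^1.852·0.559^4.8704 / (10.67·339)]^0.540 = 0.4815 m³/s

Q ≈ 0.482 m³/s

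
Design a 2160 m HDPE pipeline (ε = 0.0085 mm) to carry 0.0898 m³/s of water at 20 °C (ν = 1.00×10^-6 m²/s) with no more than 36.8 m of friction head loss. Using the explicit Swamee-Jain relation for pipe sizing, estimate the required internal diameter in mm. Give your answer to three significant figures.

D ≈ 224 mm

Swamee-Jain (Type III): D = 0.66·[ε^1.25·(LQ²/(gh_f))^4.75 + ν·Q^9.4·(L/(gh_f))^5.2]^0.04
LQ²/(gh_f) = 0.04825; L/(gh_f) = 5.983
Term 1 = ε^1.25·(…)^4.75 = 2.56×10^-13; Term 2 = ν·Q^9.4·(…)^5.2 = 1.59×10^-12
D = 0.66·(2.56×10^-13 + 1.59×10^-12)^0.04 = 0.2240 m = 224 mm
Check: V = 2.28 m/s, Re = 5.11×10^5, f = 0.01363, h_f = 34.8 m ≈ 36.8 m ✓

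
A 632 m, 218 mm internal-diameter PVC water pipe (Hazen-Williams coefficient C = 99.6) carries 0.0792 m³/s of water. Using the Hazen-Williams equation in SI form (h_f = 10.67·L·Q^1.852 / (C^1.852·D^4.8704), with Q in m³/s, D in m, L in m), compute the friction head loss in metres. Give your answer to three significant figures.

h_f ≈ 20.4 m

h_f = 10.67·632·0.0792^1.852 / (99.6^1.852·0.218^4.8704) = 20.44 m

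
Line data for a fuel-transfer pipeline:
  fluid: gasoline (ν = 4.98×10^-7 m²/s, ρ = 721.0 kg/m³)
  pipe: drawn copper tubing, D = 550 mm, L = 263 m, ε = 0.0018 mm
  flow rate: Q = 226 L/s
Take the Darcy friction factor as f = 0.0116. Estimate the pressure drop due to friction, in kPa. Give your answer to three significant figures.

Δp ≈ 1.81 kPa

V = 4Q/(πD²) = 4·0.226/(π·0.550²) = 0.9512 m/s
h_f = f(L/D)V²/(2g) = 0.01160·(263/0.550)·0.9512²/(2·9.81) = 0.2558 m
Δp = ρg·h_f = 721.0·9.81·0.2558 = 1.809 kPa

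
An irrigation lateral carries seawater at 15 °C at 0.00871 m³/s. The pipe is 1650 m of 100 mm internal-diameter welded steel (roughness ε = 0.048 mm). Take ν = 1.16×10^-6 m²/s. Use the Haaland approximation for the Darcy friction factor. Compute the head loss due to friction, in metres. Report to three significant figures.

V = 4Q/(πD²) = 4·0.00871/(π·0.100²) = 1.109 m/s
Re = VD/ν = 1.109·0.100/1.16×10^-6 = 9.56×10^4 → turbulent
ε/D = 0.048/100 = 4.80×10^-4
Haaland: f = 0.02010
h_f = f(L/D)V²/(2g) = 0.02010·(1650/0.100)·1.109²/(2·9.81) = 20.79 m

h_f ≈ 20.8 m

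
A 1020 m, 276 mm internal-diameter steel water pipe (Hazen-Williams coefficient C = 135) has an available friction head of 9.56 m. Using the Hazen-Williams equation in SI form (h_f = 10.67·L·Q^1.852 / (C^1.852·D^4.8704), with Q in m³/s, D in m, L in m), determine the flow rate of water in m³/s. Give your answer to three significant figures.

Q ≈ 0.102 m³/s

Rearranging: Q = [h_f·C^1.852·D^4.8704 / (10.67·L)]^(1/1.852)
Q = [9.56·135^1.852·0.276^4.8704 / (10.67·1020)]^0.540 = 0.1023 m³/s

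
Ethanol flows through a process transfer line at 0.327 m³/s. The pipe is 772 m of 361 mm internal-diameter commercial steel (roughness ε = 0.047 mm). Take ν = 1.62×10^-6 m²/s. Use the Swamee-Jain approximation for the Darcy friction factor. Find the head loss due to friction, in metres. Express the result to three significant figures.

V = 4Q/(πD²) = 4·0.327/(π·0.361²) = 3.195 m/s
Re = VD/ν = 3.195·0.361/1.62×10^-6 = 7.12×10^5 → turbulent
ε/D = 0.047/361 = 1.30×10^-4
Swamee-Jain: f = 0.01431
h_f = f(L/D)V²/(2g) = 0.01431·(772/0.361)·3.195²/(2·9.81) = 15.93 m

h_f ≈ 15.9 m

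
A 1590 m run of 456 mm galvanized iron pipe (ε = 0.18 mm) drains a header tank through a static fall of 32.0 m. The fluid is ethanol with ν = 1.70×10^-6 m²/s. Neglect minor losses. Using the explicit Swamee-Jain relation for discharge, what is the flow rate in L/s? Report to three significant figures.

Swamee-Jain (Type II): Q = -0.965·√(gD⁵h_f/L)·ln[ε/(3.7D) + √(3.17ν²L/(gD³h_f))]
√(gD⁵h_f/L) = √(9.81·0.456⁵·32.0/1590) = 0.06239
ε/(3.7D) = 1.07×10^-4; √(3.17ν²L/(gD³h_f)) = 2.21×10^-5
Q = -0.965·0.06239·ln(1.288×10^-4) = 0.5393 m³/s
Check: V = 3.30 m/s, Re = 8.86×10^5, f = 0.01662, h_f = 32.2 m ≈ 32.0 m ✓

Q ≈ 539 L/s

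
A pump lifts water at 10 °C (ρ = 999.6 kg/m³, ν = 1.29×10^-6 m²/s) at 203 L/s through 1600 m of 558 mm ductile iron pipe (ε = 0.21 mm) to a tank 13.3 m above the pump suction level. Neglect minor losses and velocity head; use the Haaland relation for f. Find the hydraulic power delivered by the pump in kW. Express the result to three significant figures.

P_hyd ≈ 29.9 kW

V = 4Q/(πD²) = 0.8301 m/s; Re = 3.59×10^5; ε/D = 3.76×10^-4; f = 0.01709
h_f = f(L/D)V²/2g = 1.721 m
Total head H = z + h_f = 13.3 + 1.721 = 15.02 m
P_hyd = ρgQH = 999.6·9.81·0.203·15.02 = 29.90 kW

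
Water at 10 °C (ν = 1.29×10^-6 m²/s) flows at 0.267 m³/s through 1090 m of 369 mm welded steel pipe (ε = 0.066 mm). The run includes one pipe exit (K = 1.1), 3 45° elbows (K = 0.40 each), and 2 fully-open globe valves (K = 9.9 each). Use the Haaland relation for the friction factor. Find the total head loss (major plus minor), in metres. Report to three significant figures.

V = 4Q/(πD²) = 2.497 m/s; V²/2g = 0.3177 m
Re = 7.14×10^5, ε/D = 1.79×10^-4 → f = 0.01467 (Haaland)
Major: h_f = f(L/D)·V²/2g = 0.01467·2954·0.3177 = 13.77 m
Minor: ΣK = 22.1; h_m = ΣK·V²/2g = 7.022 m
Total H_L = 13.77 + 7.022 = 20.79 m

H_L ≈ 20.8 m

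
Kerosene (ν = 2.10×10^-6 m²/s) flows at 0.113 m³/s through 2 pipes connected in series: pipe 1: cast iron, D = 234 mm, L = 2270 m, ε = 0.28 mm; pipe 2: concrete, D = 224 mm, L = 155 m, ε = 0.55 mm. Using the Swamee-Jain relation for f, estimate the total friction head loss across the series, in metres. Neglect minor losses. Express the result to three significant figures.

Pipe 1: V = 2.628 m/s, Re = 2.93×10^5, ε/D = 0.00120, f = 0.02155, h_1 = f(L/D)V²/2g = 73.56 m
Pipe 2: V = 2.867 m/s, Re = 3.06×10^5, ε/D = 0.00246, f = 0.02541, h_2 = f(L/D)V²/2g = 7.368 m
Series → Q common, losses add: H = Σh = 80.92 m

H ≈ 80.9 m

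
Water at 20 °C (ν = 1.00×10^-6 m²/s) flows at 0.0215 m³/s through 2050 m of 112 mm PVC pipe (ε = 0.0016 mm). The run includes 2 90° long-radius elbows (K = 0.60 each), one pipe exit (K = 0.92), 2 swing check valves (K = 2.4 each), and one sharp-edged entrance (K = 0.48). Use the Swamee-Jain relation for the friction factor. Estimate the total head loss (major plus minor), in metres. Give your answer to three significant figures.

V = 4Q/(πD²) = 2.182 m/s; V²/2g = 0.2427 m
Re = 2.44×10^5, ε/D = 1.43×10^-5 → f = 0.01509 (Swamee-Jain)
Major: h_f = f(L/D)·V²/2g = 0.01509·18304·0.2427 = 67.04 m
Minor: ΣK = 7.40; h_m = ΣK·V²/2g = 1.796 m
Total H_L = 67.04 + 1.796 = 68.84 m

H_L ≈ 68.8 m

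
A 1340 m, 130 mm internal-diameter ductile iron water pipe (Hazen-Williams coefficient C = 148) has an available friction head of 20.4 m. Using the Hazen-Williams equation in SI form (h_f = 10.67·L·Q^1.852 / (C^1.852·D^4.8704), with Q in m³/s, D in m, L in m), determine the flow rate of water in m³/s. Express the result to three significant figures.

Rearranging: Q = [h_f·C^1.852·D^4.8704 / (10.67·L)]^(1/1.852)
Q = [20.4·148^1.852·0.130^4.8704 / (10.67·1340)]^0.540 = 0.02012 m³/s

Q ≈ 0.0201 m³/s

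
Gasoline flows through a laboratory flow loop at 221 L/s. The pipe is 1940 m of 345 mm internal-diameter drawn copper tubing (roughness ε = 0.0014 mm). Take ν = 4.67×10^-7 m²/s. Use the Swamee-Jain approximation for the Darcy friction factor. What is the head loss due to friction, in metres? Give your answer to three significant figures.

V = 4Q/(πD²) = 4·0.221/(π·0.345²) = 2.364 m/s
Re = VD/ν = 2.364·0.345/4.67×10^-7 = 1.75×10^6 → turbulent
ε/D = 0.0014/345 = 4.06×10^-6
Swamee-Jain: f = 0.01073
h_f = f(L/D)V²/(2g) = 0.01073·(1940/0.345)·2.364²/(2·9.81) = 17.19 m

h_f ≈ 17.2 m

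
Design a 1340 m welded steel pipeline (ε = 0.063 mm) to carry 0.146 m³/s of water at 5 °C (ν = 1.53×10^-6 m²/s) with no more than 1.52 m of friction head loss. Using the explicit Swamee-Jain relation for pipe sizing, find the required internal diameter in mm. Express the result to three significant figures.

Swamee-Jain (Type III): D = 0.66·[ε^1.25·(LQ²/(gh_f))^4.75 + ν·Q^9.4·(L/(gh_f))^5.2]^0.04
LQ²/(gh_f) = 1.916; L/(gh_f) = 89.87
Term 1 = ε^1.25·(…)^4.75 = 1.23×10^-4; Term 2 = ν·Q^9.4·(…)^5.2 = 3.08×10^-4
D = 0.66·(1.23×10^-4 + 3.08×10^-4)^0.04 = 0.4841 m = 484 mm
Check: V = 0.793 m/s, Re = 2.51×10^5, f = 0.01609, h_f = 1.43 m ≈ 1.52 m ✓

D ≈ 484 mm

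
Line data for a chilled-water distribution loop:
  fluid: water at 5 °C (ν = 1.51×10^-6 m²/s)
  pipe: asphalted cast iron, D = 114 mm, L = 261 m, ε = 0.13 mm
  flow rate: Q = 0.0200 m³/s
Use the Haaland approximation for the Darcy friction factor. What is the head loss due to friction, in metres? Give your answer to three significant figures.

V = 4Q/(πD²) = 4·0.0200/(π·0.114²) = 1.959 m/s
Re = VD/ν = 1.959·0.114/1.51×10^-6 = 1.48×10^5 → turbulent
ε/D = 0.13/114 = 0.00114
Haaland: f = 0.02182
h_f = f(L/D)V²/(2g) = 0.02182·(261/0.114)·1.959²/(2·9.81) = 9.775 m

h_f ≈ 9.77 m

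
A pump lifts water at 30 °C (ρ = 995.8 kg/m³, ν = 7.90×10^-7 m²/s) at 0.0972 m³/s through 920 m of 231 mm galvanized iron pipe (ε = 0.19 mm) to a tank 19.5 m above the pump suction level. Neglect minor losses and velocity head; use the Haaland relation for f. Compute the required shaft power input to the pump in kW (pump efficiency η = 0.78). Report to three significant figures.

V = 4Q/(πD²) = 2.319 m/s; Re = 6.78×10^5; ε/D = 8.23×10^-4; f = 0.01922
h_f = f(L/D)V²/2g = 20.98 m
Total head H = z + h_f = 19.5 + 20.98 = 40.48 m
P_hyd = ρgQH = 995.8·9.81·0.0972·40.48 = 38.44 kW
P_shaft = P_hyd/η = 38.44/0.78 = 49.28 kW

P_shaft ≈ 49.3 kW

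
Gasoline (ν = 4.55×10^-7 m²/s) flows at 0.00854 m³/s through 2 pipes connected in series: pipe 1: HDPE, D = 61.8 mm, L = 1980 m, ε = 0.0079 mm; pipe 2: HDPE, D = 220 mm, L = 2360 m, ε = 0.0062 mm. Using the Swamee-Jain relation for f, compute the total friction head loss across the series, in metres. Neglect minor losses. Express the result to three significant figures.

H ≈ 202 m

Pipe 1: V = 2.847 m/s, Re = 3.87×10^5, ε/D = 1.28×10^-4, f = 0.01521, h_1 = f(L/D)V²/2g = 201.3 m
Pipe 2: V = 0.2247 m/s, Re = 1.09×10^5, ε/D = 2.82×10^-5, f = 0.01774, h_2 = f(L/D)V²/2g = 0.4895 m
Series → Q common, losses add: H = Σh = 201.8 m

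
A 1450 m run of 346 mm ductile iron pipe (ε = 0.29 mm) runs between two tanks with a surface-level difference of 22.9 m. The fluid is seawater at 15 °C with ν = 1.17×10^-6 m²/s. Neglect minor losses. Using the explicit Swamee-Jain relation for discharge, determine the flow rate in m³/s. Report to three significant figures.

Q ≈ 0.222 m³/s

Swamee-Jain (Type II): Q = -0.965·√(gD⁵h_f/L)·ln[ε/(3.7D) + √(3.17ν²L/(gD³h_f))]
√(gD⁵h_f/L) = √(9.81·0.346⁵·22.9/1450) = 0.02772
ε/(3.7D) = 2.27×10^-4; √(3.17ν²L/(gD³h_f)) = 2.60×10^-5
Q = -0.965·0.02772·ln(2.525×10^-4) = 0.2216 m³/s
Check: V = 2.36 m/s, Re = 6.97×10^5, f = 0.01942, h_f = 23.0 m ≈ 22.9 m ✓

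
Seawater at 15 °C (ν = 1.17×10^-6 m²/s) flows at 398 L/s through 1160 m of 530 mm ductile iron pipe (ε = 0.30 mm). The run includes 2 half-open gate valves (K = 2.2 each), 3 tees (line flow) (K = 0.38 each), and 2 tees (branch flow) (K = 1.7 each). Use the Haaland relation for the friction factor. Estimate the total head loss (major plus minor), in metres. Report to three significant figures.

V = 4Q/(πD²) = 1.804 m/s; V²/2g = 0.1659 m
Re = 8.17×10^5, ε/D = 5.66×10^-4 → f = 0.01770 (Haaland)
Major: h_f = f(L/D)·V²/2g = 0.01770·2189·0.1659 = 6.425 m
Minor: ΣK = 8.94; h_m = ΣK·V²/2g = 1.483 m
Total H_L = 6.425 + 1.483 = 7.908 m

H_L ≈ 7.91 m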